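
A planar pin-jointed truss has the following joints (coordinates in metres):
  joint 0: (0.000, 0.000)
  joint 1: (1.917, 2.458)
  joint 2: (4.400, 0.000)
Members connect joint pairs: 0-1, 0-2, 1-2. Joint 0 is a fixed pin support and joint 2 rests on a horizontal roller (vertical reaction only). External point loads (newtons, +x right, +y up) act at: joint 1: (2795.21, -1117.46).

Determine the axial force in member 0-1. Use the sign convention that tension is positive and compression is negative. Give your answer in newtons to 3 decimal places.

N=3 nodes, M=3 members, R=3 reactions → 2N=6, M+R=6
member 0 (0-1): L=3.1172, (cx,cy)=(0.6150,0.7885)
member 1 (0-2): L=4.4000, (cx,cy)=(1.0000,0.0000)
member 2 (1-2): L=3.4939, (cx,cy)=(0.7107,-0.7035)
solve A·x = −loads:
  F[0-1] = +1180.5405 N (tension)
  F[0-2] = +2069.1966 N (tension)
  F[1-2] = -2911.5915 N (compression)
  Rx@0 = -2795.2100 N
  Ry@0 = -930.9030 N
  Ry@2 = +2048.3630 N

1180.540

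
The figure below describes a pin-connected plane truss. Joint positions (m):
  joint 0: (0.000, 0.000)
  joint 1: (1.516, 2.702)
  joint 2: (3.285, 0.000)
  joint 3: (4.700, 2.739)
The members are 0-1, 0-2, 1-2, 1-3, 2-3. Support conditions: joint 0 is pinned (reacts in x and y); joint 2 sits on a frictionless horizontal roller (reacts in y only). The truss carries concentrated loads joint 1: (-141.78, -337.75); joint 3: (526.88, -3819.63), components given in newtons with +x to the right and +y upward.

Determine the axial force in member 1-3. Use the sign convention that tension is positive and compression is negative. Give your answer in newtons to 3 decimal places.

2515.416

N=4 nodes, M=5 members, R=3 reactions → 2N=8, M+R=8
member 0 (0-1): L=3.0982, (cx,cy)=(0.4893,0.8721)
member 1 (0-2): L=3.2850, (cx,cy)=(1.0000,0.0000)
member 2 (1-2): L=3.2296, (cx,cy)=(0.5477,-0.8366)
member 3 (1-3): L=3.1842, (cx,cy)=(0.9999,0.0116)
member 4 (2-3): L=3.0829, (cx,cy)=(0.4590,0.8884)
solve A·x = −loads:
  F[0-1] = +2048.0203 N (tension)
  F[0-2] = -617.0186 N (compression)
  F[1-2] = -2503.6022 N (compression)
  F[1-3] = +2515.4160 N (tension)
  F[2-3] = -4332.1257 N (compression)
  Rx@0 = -385.1000 N
  Ry@0 = -1786.0979 N
  Ry@2 = +5943.4779 N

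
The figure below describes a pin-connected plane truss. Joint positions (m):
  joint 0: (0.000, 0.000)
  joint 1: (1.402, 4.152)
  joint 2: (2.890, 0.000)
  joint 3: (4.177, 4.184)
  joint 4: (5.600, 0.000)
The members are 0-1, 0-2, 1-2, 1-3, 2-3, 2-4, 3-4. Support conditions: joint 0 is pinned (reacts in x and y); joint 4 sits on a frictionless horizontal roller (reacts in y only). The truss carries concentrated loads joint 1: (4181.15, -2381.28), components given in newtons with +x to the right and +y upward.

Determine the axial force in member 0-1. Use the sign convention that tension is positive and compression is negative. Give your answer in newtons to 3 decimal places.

1387.855

N=5 nodes, M=7 members, R=3 reactions → 2N=10, M+R=10
member 0 (0-1): L=4.3823, (cx,cy)=(0.3199,0.9474)
member 1 (0-2): L=2.8900, (cx,cy)=(1.0000,0.0000)
member 2 (1-2): L=4.4106, (cx,cy)=(0.3374,-0.9414)
member 3 (1-3): L=2.7752, (cx,cy)=(0.9999,0.0115)
member 4 (2-3): L=4.3775, (cx,cy)=(0.2940,0.9558)
member 5 (2-4): L=2.7100, (cx,cy)=(1.0000,0.0000)
member 6 (3-4): L=4.4194, (cx,cy)=(0.3220,-0.9467)
solve A·x = −loads:
  F[0-1] = +1387.8548 N (tension)
  F[0-2] = +3737.1447 N (tension)
  F[1-2] = -3955.8217 N (compression)
  F[1-3] = -2402.7276 N (compression)
  F[2-3] = +3896.0927 N (tension)
  F[2-4] = +1257.0948 N (tension)
  F[3-4] = -3904.1185 N (compression)
  Rx@0 = -4181.1500 N
  Ry@0 = -1314.9145 N
  Ry@4 = +3696.1945 N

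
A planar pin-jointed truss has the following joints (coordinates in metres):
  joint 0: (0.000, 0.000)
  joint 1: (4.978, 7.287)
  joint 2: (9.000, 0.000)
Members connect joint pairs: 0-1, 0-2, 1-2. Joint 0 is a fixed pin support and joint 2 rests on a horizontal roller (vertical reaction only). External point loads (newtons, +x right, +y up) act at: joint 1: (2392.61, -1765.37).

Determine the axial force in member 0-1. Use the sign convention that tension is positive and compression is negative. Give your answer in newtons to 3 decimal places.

1390.654

N=3 nodes, M=3 members, R=3 reactions → 2N=6, M+R=6
member 0 (0-1): L=8.8250, (cx,cy)=(0.5641,0.8257)
member 1 (0-2): L=9.0000, (cx,cy)=(1.0000,0.0000)
member 2 (1-2): L=8.3233, (cx,cy)=(0.4832,-0.8755)
solve A·x = −loads:
  F[0-1] = +1390.6539 N (tension)
  F[0-2] = +1608.1721 N (tension)
  F[1-2] = -3328.0092 N (compression)
  Rx@0 = -2392.6100 N
  Ry@0 = -1148.2923 N
  Ry@2 = +2913.6623 N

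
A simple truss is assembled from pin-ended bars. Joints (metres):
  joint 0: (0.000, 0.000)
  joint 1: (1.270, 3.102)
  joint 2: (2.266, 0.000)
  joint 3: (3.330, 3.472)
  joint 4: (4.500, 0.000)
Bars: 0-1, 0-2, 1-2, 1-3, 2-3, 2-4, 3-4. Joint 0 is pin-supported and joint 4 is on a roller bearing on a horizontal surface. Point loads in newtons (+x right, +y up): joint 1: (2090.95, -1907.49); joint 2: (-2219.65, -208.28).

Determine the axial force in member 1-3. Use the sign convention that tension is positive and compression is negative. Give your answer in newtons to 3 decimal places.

-1442.128

N=5 nodes, M=7 members, R=3 reactions → 2N=10, M+R=10
member 0 (0-1): L=3.3519, (cx,cy)=(0.3789,0.9254)
member 1 (0-2): L=2.2660, (cx,cy)=(1.0000,0.0000)
member 2 (1-2): L=3.2580, (cx,cy)=(0.3057,-0.9521)
member 3 (1-3): L=2.0930, (cx,cy)=(0.9842,0.1768)
member 4 (2-3): L=3.6314, (cx,cy)=(0.2930,0.9561)
member 5 (2-4): L=2.2340, (cx,cy)=(1.0000,0.0000)
member 6 (3-4): L=3.6638, (cx,cy)=(0.3193,-0.9476)
solve A·x = −loads:
  F[0-1] = -33.7048 N (compression)
  F[0-2] = -115.9296 N (compression)
  F[1-2] = -2238.4068 N (compression)
  F[1-3] = -1442.1282 N (compression)
  F[2-3] = +2446.9120 N (tension)
  F[2-4] = +702.4644 N (tension)
  F[3-4] = -2199.7551 N (compression)
  Rx@0 = +128.7000 N
  Ry@0 = +31.1918 N
  Ry@4 = +2084.5782 N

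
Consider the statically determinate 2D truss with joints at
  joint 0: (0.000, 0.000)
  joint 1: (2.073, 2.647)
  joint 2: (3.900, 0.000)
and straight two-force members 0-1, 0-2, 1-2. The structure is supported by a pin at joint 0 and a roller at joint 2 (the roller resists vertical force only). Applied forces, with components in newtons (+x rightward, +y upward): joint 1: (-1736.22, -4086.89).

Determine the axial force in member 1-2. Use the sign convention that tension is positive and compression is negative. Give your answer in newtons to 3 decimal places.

-1207.702

N=3 nodes, M=3 members, R=3 reactions → 2N=6, M+R=6
member 0 (0-1): L=3.3621, (cx,cy)=(0.6166,0.7873)
member 1 (0-2): L=3.9000, (cx,cy)=(1.0000,0.0000)
member 2 (1-2): L=3.2163, (cx,cy)=(0.5680,-0.8230)
solve A·x = −loads:
  F[0-1] = -3928.5697 N (compression)
  F[0-2] = +686.0296 N (tension)
  F[1-2] = -1207.7021 N (compression)
  Rx@0 = +1736.2200 N
  Ry@0 = +3092.9545 N
  Ry@2 = +993.9355 N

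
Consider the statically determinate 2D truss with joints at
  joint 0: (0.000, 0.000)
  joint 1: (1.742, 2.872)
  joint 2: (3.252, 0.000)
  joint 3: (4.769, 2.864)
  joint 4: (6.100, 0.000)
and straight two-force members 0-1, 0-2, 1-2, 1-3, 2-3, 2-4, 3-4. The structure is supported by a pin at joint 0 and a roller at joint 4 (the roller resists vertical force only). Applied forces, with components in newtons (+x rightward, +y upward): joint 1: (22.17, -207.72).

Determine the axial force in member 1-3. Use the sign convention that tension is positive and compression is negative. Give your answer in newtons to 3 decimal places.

N=5 nodes, M=7 members, R=3 reactions → 2N=10, M+R=10
member 0 (0-1): L=3.3590, (cx,cy)=(0.5186,0.8550)
member 1 (0-2): L=3.2520, (cx,cy)=(1.0000,0.0000)
member 2 (1-2): L=3.2448, (cx,cy)=(0.4654,-0.8851)
member 3 (1-3): L=3.0270, (cx,cy)=(1.0000,-0.0026)
member 4 (2-3): L=3.2410, (cx,cy)=(0.4681,0.8837)
member 5 (2-4): L=2.8480, (cx,cy)=(1.0000,0.0000)
member 6 (3-4): L=3.1582, (cx,cy)=(0.4214,-0.9069)
solve A·x = −loads:
  F[0-1] = -161.3571 N (compression)
  F[0-2] = +105.8506 N (tension)
  F[1-2] = -78.6046 N (compression)
  F[1-3] = -69.2710 N (compression)
  F[2-3] = +78.7316 N (tension)
  F[2-4] = +32.4187 N (tension)
  F[3-4] = -76.9225 N (compression)
  Rx@0 = -22.1700 N
  Ry@0 = +137.9625 N
  Ry@4 = +69.7575 N

-69.271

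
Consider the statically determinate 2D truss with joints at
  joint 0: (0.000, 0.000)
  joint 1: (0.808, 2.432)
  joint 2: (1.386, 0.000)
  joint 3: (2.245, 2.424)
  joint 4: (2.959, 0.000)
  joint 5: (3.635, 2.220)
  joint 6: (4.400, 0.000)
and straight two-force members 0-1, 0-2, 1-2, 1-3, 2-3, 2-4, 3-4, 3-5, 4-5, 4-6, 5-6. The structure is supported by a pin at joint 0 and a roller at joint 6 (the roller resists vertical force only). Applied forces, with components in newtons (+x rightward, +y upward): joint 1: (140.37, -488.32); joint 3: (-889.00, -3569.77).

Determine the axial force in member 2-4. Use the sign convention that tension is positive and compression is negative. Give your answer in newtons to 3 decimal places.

N=7 nodes, M=11 members, R=3 reactions → 2N=14, M+R=14
member 0 (0-1): L=2.5627, (cx,cy)=(0.3153,0.9490)
member 1 (0-2): L=1.3860, (cx,cy)=(1.0000,0.0000)
member 2 (1-2): L=2.4997, (cx,cy)=(0.2312,-0.9729)
member 3 (1-3): L=1.4370, (cx,cy)=(1.0000,-0.0056)
member 4 (2-3): L=2.5717, (cx,cy)=(0.3340,0.9426)
member 5 (2-4): L=1.5730, (cx,cy)=(1.0000,0.0000)
member 6 (3-4): L=2.5270, (cx,cy)=(0.2826,-0.9593)
member 7 (3-5): L=1.4049, (cx,cy)=(0.9894,-0.1452)
member 8 (4-5): L=2.3206, (cx,cy)=(0.2913,0.9566)
member 9 (4-6): L=1.4410, (cx,cy)=(1.0000,0.0000)
member 10 (5-6): L=2.3481, (cx,cy)=(0.3258,-0.9454)
solve A·x = −loads:
  F[0-1] = -2696.7418 N (compression)
  F[0-2] = +101.6287 N (tension)
  F[1-2] = +2137.0534 N (tension)
  F[1-3] = -1484.7895 N (compression)
  F[2-3] = -2205.8300 N (compression)
  F[2-4] = +1332.5576 N (tension)
  F[3-4] = -1420.0792 N (compression)
  F[3-5] = -941.2880 N (compression)
  F[4-5] = +1423.9683 N (tension)
  F[4-6] = +516.5113 N (tension)
  F[5-6] = -1585.3932 N (compression)
  Rx@0 = +748.6300 N
  Ry@0 = +2559.1945 N
  Ry@6 = +1498.8955 N

1332.558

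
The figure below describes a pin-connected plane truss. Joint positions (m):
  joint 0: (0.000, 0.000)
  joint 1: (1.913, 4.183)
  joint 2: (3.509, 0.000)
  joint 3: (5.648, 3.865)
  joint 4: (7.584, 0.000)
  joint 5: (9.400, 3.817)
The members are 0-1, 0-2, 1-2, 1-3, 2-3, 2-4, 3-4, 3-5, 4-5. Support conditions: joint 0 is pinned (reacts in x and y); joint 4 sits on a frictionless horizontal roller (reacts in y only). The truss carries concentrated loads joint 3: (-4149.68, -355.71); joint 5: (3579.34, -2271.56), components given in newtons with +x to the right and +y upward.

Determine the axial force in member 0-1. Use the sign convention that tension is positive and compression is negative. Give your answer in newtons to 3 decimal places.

153.738

N=6 nodes, M=9 members, R=3 reactions → 2N=12, M+R=12
member 0 (0-1): L=4.5997, (cx,cy)=(0.4159,0.9094)
member 1 (0-2): L=3.5090, (cx,cy)=(1.0000,0.0000)
member 2 (1-2): L=4.4771, (cx,cy)=(0.3565,-0.9343)
member 3 (1-3): L=3.7485, (cx,cy)=(0.9964,-0.0848)
member 4 (2-3): L=4.4174, (cx,cy)=(0.4842,0.8749)
member 5 (2-4): L=4.0750, (cx,cy)=(1.0000,0.0000)
member 6 (3-4): L=4.3228, (cx,cy)=(0.4479,-0.8941)
member 7 (3-5): L=3.7523, (cx,cy)=(0.9999,-0.0128)
member 8 (4-5): L=4.2270, (cx,cy)=(0.4296,0.9030)
solve A·x = −loads:
  F[0-1] = +153.7379 N (tension)
  F[0-2] = -634.2793 N (compression)
  F[1-2] = -160.6884 N (compression)
  F[1-3] = +121.6598 N (tension)
  F[2-3] = +171.5897 N (tension)
  F[2-4] = -774.6484 N (compression)
  F[3-4] = -620.4848 N (compression)
  F[3-5] = +4632.2585 N (tension)
  F[4-5] = -2449.9237 N (compression)
  Rx@0 = +570.3400 N
  Ry@0 = -139.8109 N
  Ry@4 = +2767.0809 N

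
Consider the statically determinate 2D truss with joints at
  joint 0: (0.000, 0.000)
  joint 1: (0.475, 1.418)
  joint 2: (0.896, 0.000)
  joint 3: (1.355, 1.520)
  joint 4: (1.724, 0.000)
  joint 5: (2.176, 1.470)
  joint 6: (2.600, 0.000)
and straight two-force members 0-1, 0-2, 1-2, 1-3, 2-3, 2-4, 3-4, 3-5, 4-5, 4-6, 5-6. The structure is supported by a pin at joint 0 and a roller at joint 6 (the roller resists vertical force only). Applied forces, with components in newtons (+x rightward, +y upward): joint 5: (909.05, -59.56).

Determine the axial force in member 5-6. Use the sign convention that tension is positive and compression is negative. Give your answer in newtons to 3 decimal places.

-586.795

N=7 nodes, M=11 members, R=3 reactions → 2N=14, M+R=14
member 0 (0-1): L=1.4954, (cx,cy)=(0.3176,0.9482)
member 1 (0-2): L=0.8960, (cx,cy)=(1.0000,0.0000)
member 2 (1-2): L=1.4792, (cx,cy)=(0.2846,-0.9586)
member 3 (1-3): L=0.8859, (cx,cy)=(0.9933,0.1151)
member 4 (2-3): L=1.5878, (cx,cy)=(0.2891,0.9573)
member 5 (2-4): L=0.8280, (cx,cy)=(1.0000,0.0000)
member 6 (3-4): L=1.5641, (cx,cy)=(0.2359,-0.9718)
member 7 (3-5): L=0.8225, (cx,cy)=(0.9982,-0.0608)
member 8 (4-5): L=1.5379, (cx,cy)=(0.2939,0.9558)
member 9 (4-6): L=0.8760, (cx,cy)=(1.0000,0.0000)
member 10 (5-6): L=1.5299, (cx,cy)=(0.2771,-0.9608)
solve A·x = −loads:
  F[0-1] = +531.7892 N (tension)
  F[0-2] = +740.1369 N (tension)
  F[1-2] = -488.7620 N (compression)
  F[1-3] = +310.0856 N (tension)
  F[2-3] = +489.4443 N (tension)
  F[2-4] = +459.5376 N (tension)
  F[3-4] = -555.2766 N (compression)
  F[3-5] = +581.5838 N (tension)
  F[4-5] = +564.5364 N (tension)
  F[4-6] = +162.6228 N (tension)
  F[5-6] = -586.7946 N (compression)
  Rx@0 = -909.0500 N
  Ry@0 = -504.2500 N
  Ry@6 = +563.8100 N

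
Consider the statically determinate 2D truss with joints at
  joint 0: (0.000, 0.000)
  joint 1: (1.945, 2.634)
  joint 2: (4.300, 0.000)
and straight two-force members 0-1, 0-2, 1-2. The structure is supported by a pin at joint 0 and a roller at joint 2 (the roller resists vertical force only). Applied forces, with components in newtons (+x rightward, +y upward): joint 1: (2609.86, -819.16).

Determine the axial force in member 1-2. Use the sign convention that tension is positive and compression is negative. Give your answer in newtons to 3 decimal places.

N=3 nodes, M=3 members, R=3 reactions → 2N=6, M+R=6
member 0 (0-1): L=3.2743, (cx,cy)=(0.5940,0.8044)
member 1 (0-2): L=4.3000, (cx,cy)=(1.0000,0.0000)
member 2 (1-2): L=3.5333, (cx,cy)=(0.6665,-0.7455)
solve A·x = −loads:
  F[0-1] = +1429.6221 N (tension)
  F[0-2] = +1760.6334 N (tension)
  F[1-2] = -2641.5241 N (compression)
  Rx@0 = -2609.8600 N
  Ry@0 = -1150.0580 N
  Ry@2 = +1969.2180 N

-2641.524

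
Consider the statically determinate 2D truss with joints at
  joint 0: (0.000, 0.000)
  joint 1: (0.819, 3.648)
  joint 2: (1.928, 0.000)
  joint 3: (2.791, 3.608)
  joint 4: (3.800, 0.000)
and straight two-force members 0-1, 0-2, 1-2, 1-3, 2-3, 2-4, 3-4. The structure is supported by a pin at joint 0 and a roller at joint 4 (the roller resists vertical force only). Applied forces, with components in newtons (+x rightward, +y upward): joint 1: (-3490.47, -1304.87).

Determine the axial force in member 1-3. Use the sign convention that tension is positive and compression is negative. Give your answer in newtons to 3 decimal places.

1585.298

N=5 nodes, M=7 members, R=3 reactions → 2N=10, M+R=10
member 0 (0-1): L=3.7388, (cx,cy)=(0.2191,0.9757)
member 1 (0-2): L=1.9280, (cx,cy)=(1.0000,0.0000)
member 2 (1-2): L=3.8128, (cx,cy)=(0.2909,-0.9568)
member 3 (1-3): L=1.9724, (cx,cy)=(0.9998,-0.0203)
member 4 (2-3): L=3.7098, (cx,cy)=(0.2326,0.9726)
member 5 (2-4): L=1.8720, (cx,cy)=(1.0000,0.0000)
member 6 (3-4): L=3.7464, (cx,cy)=(0.2693,-0.9630)
solve A·x = −loads:
  F[0-1] = -4483.3762 N (compression)
  F[0-2] = -2508.3688 N (compression)
  F[1-2] = +3174.7240 N (tension)
  F[1-3] = +1585.2979 N (tension)
  F[2-3] = -3123.1495 N (compression)
  F[2-4] = -858.4379 N (compression)
  F[3-4] = +3187.3918 N (tension)
  Rx@0 = +3490.4700 N
  Ry@0 = +4374.4874 N
  Ry@4 = -3069.6174 N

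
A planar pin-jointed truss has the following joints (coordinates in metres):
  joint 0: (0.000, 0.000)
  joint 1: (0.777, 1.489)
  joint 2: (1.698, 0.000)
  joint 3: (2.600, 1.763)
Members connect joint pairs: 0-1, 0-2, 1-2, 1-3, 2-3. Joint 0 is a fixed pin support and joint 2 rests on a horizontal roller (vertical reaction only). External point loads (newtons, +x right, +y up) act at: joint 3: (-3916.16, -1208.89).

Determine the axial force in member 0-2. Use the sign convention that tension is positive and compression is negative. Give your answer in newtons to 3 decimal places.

-2129.481

N=4 nodes, M=5 members, R=3 reactions → 2N=8, M+R=8
member 0 (0-1): L=1.6795, (cx,cy)=(0.4626,0.8866)
member 1 (0-2): L=1.6980, (cx,cy)=(1.0000,0.0000)
member 2 (1-2): L=1.7508, (cx,cy)=(0.5260,-0.8505)
member 3 (1-3): L=1.8435, (cx,cy)=(0.9889,0.1486)
member 4 (2-3): L=1.9803, (cx,cy)=(0.4555,0.8902)
solve A·x = −loads:
  F[0-1] = -3862.0292 N (compression)
  F[0-2] = -2129.4808 N (compression)
  F[1-2] = +3394.5878 N (tension)
  F[1-3] = -3612.4937 N (compression)
  F[2-3] = -754.7974 N (compression)
  Rx@0 = +3916.1600 N
  Ry@0 = +3423.8936 N
  Ry@2 = -2215.0036 N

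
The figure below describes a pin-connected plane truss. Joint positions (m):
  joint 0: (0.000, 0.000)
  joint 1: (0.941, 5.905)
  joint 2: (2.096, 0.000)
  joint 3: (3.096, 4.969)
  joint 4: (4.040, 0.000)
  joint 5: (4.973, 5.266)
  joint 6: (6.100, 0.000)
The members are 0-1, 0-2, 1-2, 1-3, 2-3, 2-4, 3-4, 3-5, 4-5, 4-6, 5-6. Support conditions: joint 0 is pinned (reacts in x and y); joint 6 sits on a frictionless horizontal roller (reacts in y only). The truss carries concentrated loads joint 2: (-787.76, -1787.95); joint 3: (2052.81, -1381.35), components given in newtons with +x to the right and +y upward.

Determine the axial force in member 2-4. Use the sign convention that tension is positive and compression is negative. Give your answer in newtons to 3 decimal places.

N=7 nodes, M=11 members, R=3 reactions → 2N=14, M+R=14
member 0 (0-1): L=5.9795, (cx,cy)=(0.1574,0.9875)
member 1 (0-2): L=2.0960, (cx,cy)=(1.0000,0.0000)
member 2 (1-2): L=6.0169, (cx,cy)=(0.1920,-0.9814)
member 3 (1-3): L=2.3495, (cx,cy)=(0.9172,-0.3984)
member 4 (2-3): L=5.0686, (cx,cy)=(0.1973,0.9803)
member 5 (2-4): L=1.9440, (cx,cy)=(1.0000,0.0000)
member 6 (3-4): L=5.0579, (cx,cy)=(0.1866,-0.9824)
member 7 (3-5): L=1.9004, (cx,cy)=(0.9877,0.1563)
member 8 (4-5): L=5.3480, (cx,cy)=(0.1745,0.9847)
member 9 (4-6): L=2.0600, (cx,cy)=(1.0000,0.0000)
member 10 (5-6): L=5.3852, (cx,cy)=(0.2093,-0.9779)
solve A·x = −loads:
  F[0-1] = -183.9502 N (compression)
  F[0-2] = +1293.9984 N (tension)
  F[1-2] = +216.2868 N (tension)
  F[1-3] = -76.8265 N (compression)
  F[2-3] = +1607.2770 N (tension)
  F[2-4] = +1806.1735 N (tension)
  F[3-4] = -3234.7453 N (compression)
  F[3-5] = -1217.4016 N (compression)
  F[4-5] = +3227.3988 N (tension)
  F[4-6] = +639.3985 N (tension)
  F[5-6] = -3055.2962 N (compression)
  Rx@0 = -1265.0500 N
  Ry@0 = +181.6581 N
  Ry@6 = +2987.6419 N

1806.174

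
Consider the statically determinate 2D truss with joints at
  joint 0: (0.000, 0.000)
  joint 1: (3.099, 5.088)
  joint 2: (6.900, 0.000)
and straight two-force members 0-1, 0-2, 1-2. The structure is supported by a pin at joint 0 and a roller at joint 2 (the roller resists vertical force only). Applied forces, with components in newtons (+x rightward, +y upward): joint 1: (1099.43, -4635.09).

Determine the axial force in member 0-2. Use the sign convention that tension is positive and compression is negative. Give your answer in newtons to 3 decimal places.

N=3 nodes, M=3 members, R=3 reactions → 2N=6, M+R=6
member 0 (0-1): L=5.9575, (cx,cy)=(0.5202,0.8541)
member 1 (0-2): L=6.9000, (cx,cy)=(1.0000,0.0000)
member 2 (1-2): L=6.3510, (cx,cy)=(0.5985,-0.8011)
solve A·x = −loads:
  F[0-1] = -2040.4127 N (compression)
  F[0-2] = +2160.8253 N (tension)
  F[1-2] = -3610.4777 N (compression)
  Rx@0 = -1099.4300 N
  Ry@0 = +1742.6199 N
  Ry@2 = +2892.4701 N

2160.825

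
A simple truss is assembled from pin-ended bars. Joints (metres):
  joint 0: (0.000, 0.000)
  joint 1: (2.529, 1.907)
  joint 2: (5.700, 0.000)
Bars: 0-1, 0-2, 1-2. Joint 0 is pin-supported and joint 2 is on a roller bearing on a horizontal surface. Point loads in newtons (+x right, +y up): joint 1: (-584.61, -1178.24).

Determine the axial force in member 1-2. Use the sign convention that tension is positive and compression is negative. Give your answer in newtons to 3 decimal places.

N=3 nodes, M=3 members, R=3 reactions → 2N=6, M+R=6
member 0 (0-1): L=3.1674, (cx,cy)=(0.7984,0.6021)
member 1 (0-2): L=5.7000, (cx,cy)=(1.0000,0.0000)
member 2 (1-2): L=3.7003, (cx,cy)=(0.8570,-0.5154)
solve A·x = −loads:
  F[0-1] = -1413.5611 N (compression)
  F[0-2] = +544.0394 N (tension)
  F[1-2] = -634.8422 N (compression)
  Rx@0 = +584.6100 N
  Ry@0 = +851.0615 N
  Ry@2 = +327.1785 N

-634.842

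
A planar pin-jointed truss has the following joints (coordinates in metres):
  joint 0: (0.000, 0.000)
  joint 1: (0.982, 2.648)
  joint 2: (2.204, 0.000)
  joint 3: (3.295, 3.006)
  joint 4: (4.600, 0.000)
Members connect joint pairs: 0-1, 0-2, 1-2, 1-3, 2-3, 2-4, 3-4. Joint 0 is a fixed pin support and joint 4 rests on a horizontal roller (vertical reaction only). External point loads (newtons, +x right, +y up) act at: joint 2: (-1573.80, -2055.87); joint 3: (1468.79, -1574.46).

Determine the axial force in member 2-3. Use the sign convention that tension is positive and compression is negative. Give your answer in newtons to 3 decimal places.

1665.142

N=5 nodes, M=7 members, R=3 reactions → 2N=10, M+R=10
member 0 (0-1): L=2.8242, (cx,cy)=(0.3477,0.9376)
member 1 (0-2): L=2.2040, (cx,cy)=(1.0000,0.0000)
member 2 (1-2): L=2.9164, (cx,cy)=(0.4190,-0.9080)
member 3 (1-3): L=2.3405, (cx,cy)=(0.9882,0.1530)
member 4 (2-3): L=3.1979, (cx,cy)=(0.3412,0.9400)
member 5 (2-4): L=2.3960, (cx,cy)=(1.0000,0.0000)
member 6 (3-4): L=3.2771, (cx,cy)=(0.3982,-0.9173)
solve A·x = −loads:
  F[0-1] = -594.7986 N (compression)
  F[0-2] = +101.8053 N (tension)
  F[1-2] = +540.3545 N (tension)
  F[1-3] = -438.3903 N (compression)
  F[2-3] = +1665.1424 N (tension)
  F[2-4] = +1333.9326 N (tension)
  F[3-4] = -3349.7048 N (compression)
  Rx@0 = +105.0100 N
  Ry@0 = +557.6852 N
  Ry@4 = +3072.6448 N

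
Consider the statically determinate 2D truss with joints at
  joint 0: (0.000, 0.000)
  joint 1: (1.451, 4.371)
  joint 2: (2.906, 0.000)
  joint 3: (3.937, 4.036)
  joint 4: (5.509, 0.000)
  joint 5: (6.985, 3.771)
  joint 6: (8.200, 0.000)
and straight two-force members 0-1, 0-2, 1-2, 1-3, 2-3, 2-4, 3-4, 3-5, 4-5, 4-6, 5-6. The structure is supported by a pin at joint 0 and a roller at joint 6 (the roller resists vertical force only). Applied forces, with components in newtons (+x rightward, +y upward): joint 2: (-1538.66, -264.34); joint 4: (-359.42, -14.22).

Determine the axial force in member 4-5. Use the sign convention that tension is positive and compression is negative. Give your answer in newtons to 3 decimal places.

104.207

N=7 nodes, M=11 members, R=3 reactions → 2N=14, M+R=14
member 0 (0-1): L=4.6055, (cx,cy)=(0.3151,0.9491)
member 1 (0-2): L=2.9060, (cx,cy)=(1.0000,0.0000)
member 2 (1-2): L=4.6068, (cx,cy)=(0.3158,-0.9488)
member 3 (1-3): L=2.5085, (cx,cy)=(0.9910,-0.1335)
member 4 (2-3): L=4.1656, (cx,cy)=(0.2475,0.9689)
member 5 (2-4): L=2.6030, (cx,cy)=(1.0000,0.0000)
member 6 (3-4): L=4.3313, (cx,cy)=(0.3629,-0.9318)
member 7 (3-5): L=3.0595, (cx,cy)=(0.9962,-0.0866)
member 8 (4-5): L=4.0496, (cx,cy)=(0.3645,0.9312)
member 9 (4-6): L=2.6910, (cx,cy)=(1.0000,0.0000)
member 10 (5-6): L=3.9619, (cx,cy)=(0.3067,-0.9518)
solve A·x = −loads:
  F[0-1] = -184.7350 N (compression)
  F[0-2] = -1839.8783 N (compression)
  F[1-2] = +202.1180 N (tension)
  F[1-3] = -123.1411 N (compression)
  F[2-3] = +74.8980 N (tension)
  F[2-4] = -255.9195 N (compression)
  F[3-4] = -88.8792 N (compression)
  F[3-5] = -71.5118 N (compression)
  F[4-5] = +104.2073 N (tension)
  F[4-6] = +33.2612 N (tension)
  F[5-6] = -108.4590 N (compression)
  Rx@0 = +1898.0800 N
  Ry@0 = +175.3271 N
  Ry@6 = +103.2329 N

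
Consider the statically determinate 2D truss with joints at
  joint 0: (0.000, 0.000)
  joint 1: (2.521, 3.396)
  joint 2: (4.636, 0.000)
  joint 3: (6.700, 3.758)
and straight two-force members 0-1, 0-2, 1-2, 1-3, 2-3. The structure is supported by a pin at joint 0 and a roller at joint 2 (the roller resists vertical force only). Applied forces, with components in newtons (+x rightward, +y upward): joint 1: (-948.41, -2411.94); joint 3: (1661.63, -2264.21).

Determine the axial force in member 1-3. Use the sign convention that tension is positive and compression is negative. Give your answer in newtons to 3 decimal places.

3061.744

N=4 nodes, M=5 members, R=3 reactions → 2N=8, M+R=8
member 0 (0-1): L=4.2295, (cx,cy)=(0.5961,0.8029)
member 1 (0-2): L=4.6360, (cx,cy)=(1.0000,0.0000)
member 2 (1-2): L=4.0008, (cx,cy)=(0.5287,-0.8488)
member 3 (1-3): L=4.1946, (cx,cy)=(0.9963,0.0863)
member 4 (2-3): L=4.2875, (cx,cy)=(0.4814,0.8765)
solve A·x = −loads:
  F[0-1] = +697.3075 N (tension)
  F[0-2] = +297.5840 N (tension)
  F[1-2] = -3189.7740 N (compression)
  F[1-3] = +3061.7436 N (tension)
  F[2-3] = -2884.6957 N (compression)
  Rx@0 = -713.2200 N
  Ry@0 = -559.8968 N
  Ry@2 = +5236.0468 N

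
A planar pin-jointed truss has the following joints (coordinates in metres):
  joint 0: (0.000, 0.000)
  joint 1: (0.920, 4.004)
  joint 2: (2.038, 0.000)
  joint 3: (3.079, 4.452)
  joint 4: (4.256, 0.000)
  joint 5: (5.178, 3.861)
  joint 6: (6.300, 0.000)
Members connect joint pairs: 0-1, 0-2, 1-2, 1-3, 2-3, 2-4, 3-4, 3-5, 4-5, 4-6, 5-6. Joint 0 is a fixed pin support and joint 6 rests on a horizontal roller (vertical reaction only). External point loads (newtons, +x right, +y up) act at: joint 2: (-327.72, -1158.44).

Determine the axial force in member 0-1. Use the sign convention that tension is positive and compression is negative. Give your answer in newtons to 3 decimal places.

-804.115

N=7 nodes, M=11 members, R=3 reactions → 2N=14, M+R=14
member 0 (0-1): L=4.1083, (cx,cy)=(0.2239,0.9746)
member 1 (0-2): L=2.0380, (cx,cy)=(1.0000,0.0000)
member 2 (1-2): L=4.1572, (cx,cy)=(0.2689,-0.9632)
member 3 (1-3): L=2.2050, (cx,cy)=(0.9791,0.2032)
member 4 (2-3): L=4.5721, (cx,cy)=(0.2277,0.9737)
member 5 (2-4): L=2.2180, (cx,cy)=(1.0000,0.0000)
member 6 (3-4): L=4.6050, (cx,cy)=(0.2556,-0.9668)
member 7 (3-5): L=2.1806, (cx,cy)=(0.9626,-0.2710)
member 8 (4-5): L=3.9696, (cx,cy)=(0.2323,0.9727)
member 9 (4-6): L=2.0440, (cx,cy)=(1.0000,0.0000)
member 10 (5-6): L=4.0207, (cx,cy)=(0.2791,-0.9603)
solve A·x = −loads:
  F[0-1] = -804.1151 N (compression)
  F[0-2] = -147.6505 N (compression)
  F[1-2] = +732.4393 N (tension)
  F[1-3] = -385.0791 N (compression)
  F[2-3] = +465.2035 N (tension)
  F[2-4] = +271.1270 N (tension)
  F[3-4] = -333.4832 N (compression)
  F[3-5] = -193.1186 N (compression)
  F[4-5] = +331.4714 N (tension)
  F[4-6] = +108.9006 N (tension)
  F[5-6] = -390.2487 N (compression)
  Rx@0 = +327.7200 N
  Ry@0 = +783.6939 N
  Ry@6 = +374.7461 N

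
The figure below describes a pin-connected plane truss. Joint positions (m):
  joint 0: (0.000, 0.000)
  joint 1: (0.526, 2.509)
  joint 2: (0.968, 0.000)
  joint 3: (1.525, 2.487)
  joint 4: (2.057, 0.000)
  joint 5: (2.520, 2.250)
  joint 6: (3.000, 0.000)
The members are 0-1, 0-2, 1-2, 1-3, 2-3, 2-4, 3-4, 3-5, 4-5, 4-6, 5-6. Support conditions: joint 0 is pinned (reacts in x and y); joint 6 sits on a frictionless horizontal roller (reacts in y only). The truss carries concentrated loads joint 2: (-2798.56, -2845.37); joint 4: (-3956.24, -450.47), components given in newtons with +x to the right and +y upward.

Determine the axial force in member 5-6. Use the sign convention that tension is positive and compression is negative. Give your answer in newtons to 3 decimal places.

N=7 nodes, M=11 members, R=3 reactions → 2N=14, M+R=14
member 0 (0-1): L=2.5635, (cx,cy)=(0.2052,0.9787)
member 1 (0-2): L=0.9680, (cx,cy)=(1.0000,0.0000)
member 2 (1-2): L=2.5476, (cx,cy)=(0.1735,-0.9848)
member 3 (1-3): L=0.9992, (cx,cy)=(0.9998,-0.0220)
member 4 (2-3): L=2.5486, (cx,cy)=(0.2186,0.9758)
member 5 (2-4): L=1.0890, (cx,cy)=(1.0000,0.0000)
member 6 (3-4): L=2.5433, (cx,cy)=(0.2092,-0.9779)
member 7 (3-5): L=1.0228, (cx,cy)=(0.9728,-0.2317)
member 8 (4-5): L=2.2971, (cx,cy)=(0.2016,0.9795)
member 9 (4-6): L=0.9430, (cx,cy)=(1.0000,0.0000)
member 10 (5-6): L=2.3006, (cx,cy)=(0.2086,-0.9780)
solve A·x = −loads:
  F[0-1] = -2113.8372 N (compression)
  F[0-2] = -6321.0729 N (compression)
  F[1-2] = +2118.6373 N (tension)
  F[1-3] = -801.4927 N (compression)
  F[2-3] = +777.6616 N (tension)
  F[2-4] = -3324.8998 N (compression)
  F[3-4] = -674.6697 N (compression)
  F[3-5] = -503.9270 N (compression)
  F[4-5] = +1133.4761 N (tension)
  F[4-6] = +261.7554 N (tension)
  F[5-6] = -1254.5882 N (compression)
  Rx@0 = +6754.8000 N
  Ry@0 = +2068.8617 N
  Ry@6 = +1226.9783 N

-1254.588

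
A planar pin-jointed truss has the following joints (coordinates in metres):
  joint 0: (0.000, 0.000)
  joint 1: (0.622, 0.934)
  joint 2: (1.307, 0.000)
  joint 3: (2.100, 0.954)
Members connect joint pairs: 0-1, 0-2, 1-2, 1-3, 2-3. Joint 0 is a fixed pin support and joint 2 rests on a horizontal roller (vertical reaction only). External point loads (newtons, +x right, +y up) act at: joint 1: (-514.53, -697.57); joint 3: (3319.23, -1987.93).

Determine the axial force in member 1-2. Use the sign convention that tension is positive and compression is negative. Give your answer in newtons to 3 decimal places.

N=4 nodes, M=5 members, R=3 reactions → 2N=8, M+R=8
member 0 (0-1): L=1.1222, (cx,cy)=(0.5543,0.8323)
member 1 (0-2): L=1.3070, (cx,cy)=(1.0000,0.0000)
member 2 (1-2): L=1.1583, (cx,cy)=(0.5914,-0.8064)
member 3 (1-3): L=1.4781, (cx,cy)=(0.9999,0.0135)
member 4 (2-3): L=1.2406, (cx,cy)=(0.6392,0.7690)
solve A·x = −loads:
  F[0-1] = +3478.9488 N (tension)
  F[0-2] = +876.3575 N (tension)
  F[1-2] = -4371.5788 N (compression)
  F[1-3] = +5028.6893 N (tension)
  F[2-3] = -2673.5172 N (compression)
  Rx@0 = -2804.7000 N
  Ry@0 = -2895.6140 N
  Ry@2 = +5581.1140 N

-4371.579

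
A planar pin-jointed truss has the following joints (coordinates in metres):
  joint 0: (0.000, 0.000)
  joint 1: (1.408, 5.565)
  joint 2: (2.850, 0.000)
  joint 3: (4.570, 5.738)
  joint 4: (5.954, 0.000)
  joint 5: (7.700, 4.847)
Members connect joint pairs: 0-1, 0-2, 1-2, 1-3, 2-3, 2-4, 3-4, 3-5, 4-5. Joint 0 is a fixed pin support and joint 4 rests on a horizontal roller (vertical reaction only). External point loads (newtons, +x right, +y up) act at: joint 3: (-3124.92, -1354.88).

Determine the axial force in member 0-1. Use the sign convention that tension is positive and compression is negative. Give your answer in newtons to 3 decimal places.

-3431.314

N=6 nodes, M=9 members, R=3 reactions → 2N=12, M+R=12
member 0 (0-1): L=5.7404, (cx,cy)=(0.2453,0.9695)
member 1 (0-2): L=2.8500, (cx,cy)=(1.0000,0.0000)
member 2 (1-2): L=5.7488, (cx,cy)=(0.2508,-0.9680)
member 3 (1-3): L=3.1667, (cx,cy)=(0.9985,0.0546)
member 4 (2-3): L=5.9902, (cx,cy)=(0.2871,0.9579)
member 5 (2-4): L=3.1040, (cx,cy)=(1.0000,0.0000)
member 6 (3-4): L=5.9026, (cx,cy)=(0.2345,-0.9721)
member 7 (3-5): L=3.2543, (cx,cy)=(0.9618,-0.2738)
member 8 (4-5): L=5.1519, (cx,cy)=(0.3389,0.9408)
solve A·x = −loads:
  F[0-1] = -3431.3136 N (compression)
  F[0-2] = -2283.2842 N (compression)
  F[1-2] = +3341.4153 N (tension)
  F[1-3] = -1682.2933 N (compression)
  F[2-3] = -3376.7838 N (compression)
  F[2-4] = -475.5514 N (compression)
  F[3-4] = +2028.1545 N (tension)
  F[3-5] = -0.0000 N (compression)
  F[4-5] = +0.0000 N (tension)
  Rx@0 = +3124.9200 N
  Ry@0 = +3326.4939 N
  Ry@4 = -1971.6139 N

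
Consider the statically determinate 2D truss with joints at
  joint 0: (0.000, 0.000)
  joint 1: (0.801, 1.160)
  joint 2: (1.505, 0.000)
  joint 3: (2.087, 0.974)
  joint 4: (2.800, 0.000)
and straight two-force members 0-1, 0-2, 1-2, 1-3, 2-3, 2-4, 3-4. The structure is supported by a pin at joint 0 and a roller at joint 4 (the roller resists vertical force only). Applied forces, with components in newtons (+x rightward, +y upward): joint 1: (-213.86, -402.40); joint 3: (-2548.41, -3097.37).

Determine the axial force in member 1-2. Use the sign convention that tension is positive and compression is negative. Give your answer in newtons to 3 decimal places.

N=5 nodes, M=7 members, R=3 reactions → 2N=10, M+R=10
member 0 (0-1): L=1.4097, (cx,cy)=(0.5682,0.8229)
member 1 (0-2): L=1.5050, (cx,cy)=(1.0000,0.0000)
member 2 (1-2): L=1.3569, (cx,cy)=(0.5188,-0.8549)
member 3 (1-3): L=1.2994, (cx,cy)=(0.9897,-0.1431)
member 4 (2-3): L=1.1346, (cx,cy)=(0.5129,0.8584)
member 5 (2-4): L=1.2950, (cx,cy)=(1.0000,0.0000)
member 6 (3-4): L=1.2071, (cx,cy)=(0.5907,-0.8069)
solve A·x = −loads:
  F[0-1] = -2492.5712 N (compression)
  F[0-2] = -1345.9572 N (compression)
  F[1-2] = +2337.1507 N (tension)
  F[1-3] = -2440.1527 N (compression)
  F[2-3] = -2327.5024 N (compression)
  F[2-4] = +1060.4815 N (tension)
  F[3-4] = -1795.3539 N (compression)
  Rx@0 = +2762.2700 N
  Ry@0 = +2051.0898 N
  Ry@4 = +1448.6802 N

2337.151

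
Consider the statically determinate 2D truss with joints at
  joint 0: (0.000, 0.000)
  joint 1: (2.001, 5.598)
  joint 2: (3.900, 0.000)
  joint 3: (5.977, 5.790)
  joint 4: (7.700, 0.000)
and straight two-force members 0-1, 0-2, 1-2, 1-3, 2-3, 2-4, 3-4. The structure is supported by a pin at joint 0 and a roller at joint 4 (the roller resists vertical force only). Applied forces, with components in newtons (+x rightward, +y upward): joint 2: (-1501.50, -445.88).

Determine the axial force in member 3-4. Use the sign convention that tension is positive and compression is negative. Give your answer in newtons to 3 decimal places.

-235.623

N=5 nodes, M=7 members, R=3 reactions → 2N=10, M+R=10
member 0 (0-1): L=5.9449, (cx,cy)=(0.3366,0.9417)
member 1 (0-2): L=3.9000, (cx,cy)=(1.0000,0.0000)
member 2 (1-2): L=5.9113, (cx,cy)=(0.3212,-0.9470)
member 3 (1-3): L=3.9806, (cx,cy)=(0.9988,0.0482)
member 4 (2-3): L=6.1513, (cx,cy)=(0.3377,0.9413)
member 5 (2-4): L=3.8000, (cx,cy)=(1.0000,0.0000)
member 6 (3-4): L=6.0409, (cx,cy)=(0.2852,-0.9585)
solve A·x = −loads:
  F[0-1] = -233.6798 N (compression)
  F[0-2] = -1422.8452 N (compression)
  F[1-2] = +224.6697 N (tension)
  F[1-3] = -151.0051 N (compression)
  F[2-3] = +247.6641 N (tension)
  F[2-4] = +67.2045 N (tension)
  F[3-4] = -235.6227 N (compression)
  Rx@0 = +1501.5000 N
  Ry@0 = +220.0447 N
  Ry@4 = +225.8353 N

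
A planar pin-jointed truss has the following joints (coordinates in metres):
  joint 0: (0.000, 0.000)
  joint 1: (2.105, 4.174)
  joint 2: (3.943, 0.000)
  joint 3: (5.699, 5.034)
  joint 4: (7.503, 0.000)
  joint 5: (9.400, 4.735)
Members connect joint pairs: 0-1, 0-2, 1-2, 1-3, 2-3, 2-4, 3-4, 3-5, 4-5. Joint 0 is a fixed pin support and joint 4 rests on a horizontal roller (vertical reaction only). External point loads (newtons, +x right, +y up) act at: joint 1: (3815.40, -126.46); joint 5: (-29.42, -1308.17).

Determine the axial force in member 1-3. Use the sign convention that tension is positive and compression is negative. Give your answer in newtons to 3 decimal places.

-1437.810

N=6 nodes, M=9 members, R=3 reactions → 2N=12, M+R=12
member 0 (0-1): L=4.6748, (cx,cy)=(0.4503,0.8929)
member 1 (0-2): L=3.9430, (cx,cy)=(1.0000,0.0000)
member 2 (1-2): L=4.5608, (cx,cy)=(0.4030,-0.9152)
member 3 (1-3): L=3.6955, (cx,cy)=(0.9725,0.2327)
member 4 (2-3): L=5.3315, (cx,cy)=(0.3294,0.9442)
member 5 (2-4): L=3.5600, (cx,cy)=(1.0000,0.0000)
member 6 (3-4): L=5.3475, (cx,cy)=(0.3374,-0.9414)
member 7 (3-5): L=3.7131, (cx,cy)=(0.9968,-0.0805)
member 8 (4-5): L=5.1009, (cx,cy)=(0.3719,0.9283)
solve A·x = −loads:
  F[0-1] = +2624.9259 N (tension)
  F[0-2] = +2603.9987 N (tension)
  F[1-2] = -3064.7034 N (compression)
  F[1-3] = -1437.8097 N (compression)
  F[2-3] = +2970.5610 N (tension)
  F[2-4] = +390.5166 N (tension)
  F[3-4] = -2665.1579 N (compression)
  F[3-5] = +480.7289 N (tension)
  F[4-5] = -1367.5476 N (compression)
  Rx@0 = -3785.9800 N
  Ry@0 = -2343.7483 N
  Ry@4 = +3778.3783 N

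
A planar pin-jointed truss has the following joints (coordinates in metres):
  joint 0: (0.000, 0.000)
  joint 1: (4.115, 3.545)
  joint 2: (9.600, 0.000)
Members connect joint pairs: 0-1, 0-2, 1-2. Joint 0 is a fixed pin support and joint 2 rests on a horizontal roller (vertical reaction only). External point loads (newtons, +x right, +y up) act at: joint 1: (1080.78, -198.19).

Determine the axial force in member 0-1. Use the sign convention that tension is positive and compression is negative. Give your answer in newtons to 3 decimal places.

N=3 nodes, M=3 members, R=3 reactions → 2N=6, M+R=6
member 0 (0-1): L=5.4314, (cx,cy)=(0.7576,0.6527)
member 1 (0-2): L=9.6000, (cx,cy)=(1.0000,0.0000)
member 2 (1-2): L=6.5309, (cx,cy)=(0.8399,-0.5428)
solve A·x = −loads:
  F[0-1] = +437.9816 N (tension)
  F[0-2] = +748.9521 N (tension)
  F[1-2] = -891.7609 N (compression)
  Rx@0 = -1080.7800 N
  Ry@0 = -285.8638 N
  Ry@2 = +484.0538 N

437.982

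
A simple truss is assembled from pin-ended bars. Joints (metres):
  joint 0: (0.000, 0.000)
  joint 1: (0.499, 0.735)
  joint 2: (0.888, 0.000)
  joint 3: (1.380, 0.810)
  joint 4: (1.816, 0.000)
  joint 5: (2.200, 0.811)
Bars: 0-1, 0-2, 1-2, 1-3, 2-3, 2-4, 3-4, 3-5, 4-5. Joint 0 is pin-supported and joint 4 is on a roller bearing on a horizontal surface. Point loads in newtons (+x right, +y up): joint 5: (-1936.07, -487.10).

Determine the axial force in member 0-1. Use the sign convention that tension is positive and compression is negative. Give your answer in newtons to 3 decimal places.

N=6 nodes, M=9 members, R=3 reactions → 2N=12, M+R=12
member 0 (0-1): L=0.8884, (cx,cy)=(0.5617,0.8273)
member 1 (0-2): L=0.8880, (cx,cy)=(1.0000,0.0000)
member 2 (1-2): L=0.8316, (cx,cy)=(0.4678,-0.8838)
member 3 (1-3): L=0.8842, (cx,cy)=(0.9964,0.0848)
member 4 (2-3): L=0.9477, (cx,cy)=(0.5191,0.8547)
member 5 (2-4): L=0.9280, (cx,cy)=(1.0000,0.0000)
member 6 (3-4): L=0.9199, (cx,cy)=(0.4740,-0.8805)
member 7 (3-5): L=0.8200, (cx,cy)=(1.0000,0.0012)
member 8 (4-5): L=0.8973, (cx,cy)=(0.4279,0.9038)
solve A·x = −loads:
  F[0-1] = -920.5621 N (compression)
  F[0-2] = -1418.9957 N (compression)
  F[1-2] = +776.9060 N (tension)
  F[1-3] = -883.6780 N (compression)
  F[2-3] = -803.4116 N (compression)
  F[2-4] = -638.4910 N (compression)
  F[3-4] = +862.5851 N (tension)
  F[3-5] = -1706.4199 N (compression)
  F[4-5] = -536.6407 N (compression)
  Rx@0 = +1936.0700 N
  Ry@0 = +761.6225 N
  Ry@4 = -274.5225 N

-920.562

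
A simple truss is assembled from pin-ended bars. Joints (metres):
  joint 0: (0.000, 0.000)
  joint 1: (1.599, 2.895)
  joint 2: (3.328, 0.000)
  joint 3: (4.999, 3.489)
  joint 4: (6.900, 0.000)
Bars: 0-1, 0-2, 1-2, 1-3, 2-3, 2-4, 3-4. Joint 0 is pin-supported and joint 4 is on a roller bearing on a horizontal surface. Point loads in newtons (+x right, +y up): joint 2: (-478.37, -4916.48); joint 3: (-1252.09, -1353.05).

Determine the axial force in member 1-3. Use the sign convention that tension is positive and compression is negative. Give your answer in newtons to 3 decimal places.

N=5 nodes, M=7 members, R=3 reactions → 2N=10, M+R=10
member 0 (0-1): L=3.3072, (cx,cy)=(0.4835,0.8754)
member 1 (0-2): L=3.3280, (cx,cy)=(1.0000,0.0000)
member 2 (1-2): L=3.3720, (cx,cy)=(0.5128,-0.8585)
member 3 (1-3): L=3.4515, (cx,cy)=(0.9851,0.1721)
member 4 (2-3): L=3.8685, (cx,cy)=(0.4319,0.9019)
member 5 (2-4): L=3.5720, (cx,cy)=(1.0000,0.0000)
member 6 (3-4): L=3.9733, (cx,cy)=(0.4784,-0.8781)
solve A·x = −loads:
  F[0-1] = -4056.7263 N (compression)
  F[0-2] = +230.9061 N (tension)
  F[1-2] = +3383.9701 N (tension)
  F[1-3] = -3752.4860 N (compression)
  F[2-3] = +2229.9794 N (tension)
  F[2-4] = +1481.1693 N (tension)
  F[3-4] = -3095.7888 N (compression)
  Rx@0 = +1730.4600 N
  Ry@0 = +3551.0662 N
  Ry@4 = +2718.4638 N

-3752.486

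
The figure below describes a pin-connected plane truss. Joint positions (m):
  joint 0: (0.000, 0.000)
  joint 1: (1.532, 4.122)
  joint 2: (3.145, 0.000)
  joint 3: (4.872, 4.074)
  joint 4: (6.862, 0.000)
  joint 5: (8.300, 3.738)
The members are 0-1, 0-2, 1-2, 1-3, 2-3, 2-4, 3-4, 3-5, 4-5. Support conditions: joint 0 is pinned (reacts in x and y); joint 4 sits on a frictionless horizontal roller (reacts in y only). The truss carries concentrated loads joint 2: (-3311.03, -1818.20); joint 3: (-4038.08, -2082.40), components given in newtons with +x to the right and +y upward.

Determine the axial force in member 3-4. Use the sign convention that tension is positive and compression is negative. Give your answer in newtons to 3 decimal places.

N=6 nodes, M=9 members, R=3 reactions → 2N=12, M+R=12
member 0 (0-1): L=4.3975, (cx,cy)=(0.3484,0.9374)
member 1 (0-2): L=3.1450, (cx,cy)=(1.0000,0.0000)
member 2 (1-2): L=4.4264, (cx,cy)=(0.3644,-0.9312)
member 3 (1-3): L=3.3403, (cx,cy)=(0.9999,-0.0144)
member 4 (2-3): L=4.4249, (cx,cy)=(0.3903,0.9207)
member 5 (2-4): L=3.7170, (cx,cy)=(1.0000,0.0000)
member 6 (3-4): L=4.5340, (cx,cy)=(0.4389,-0.8985)
member 7 (3-5): L=3.4444, (cx,cy)=(0.9952,-0.0975)
member 8 (4-5): L=4.0051, (cx,cy)=(0.3590,0.9333)
solve A·x = −loads:
  F[0-1] = -4252.6220 N (compression)
  F[0-2] = -5867.5788 N (compression)
  F[1-2] = +4327.7424 N (tension)
  F[1-3] = -3058.9104 N (compression)
  F[2-3] = -2402.5007 N (compression)
  F[2-4] = -41.8167 N (compression)
  F[3-4] = +95.2757 N (tension)
  F[3-5] = +0.0000 N (tension)
  F[4-5] = -0.0000 N (compression)
  Rx@0 = +7349.1100 N
  Ry@0 = +3986.2086 N
  Ry@4 = -85.6086 N

95.276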